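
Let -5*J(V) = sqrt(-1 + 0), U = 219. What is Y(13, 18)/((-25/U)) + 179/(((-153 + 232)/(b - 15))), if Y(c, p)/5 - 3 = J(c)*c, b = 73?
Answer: 7/395 + 2847*I/25 ≈ 0.017722 + 113.88*I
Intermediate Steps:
J(V) = -I/5 (J(V) = -sqrt(-1 + 0)/5 = -I/5)
Y(c, p) = 15 - I*c (Y(c, p) = 15 + 5*((-I/5)*c) = 15 + 5*(-I*c/5) = 15 - I*c)
Y(13, 18)/((-25/U)) + 179/(((-153 + 232)/(b - 15))) = (15 - 1*I*13)/((-25/219)) + 179/(((-153 + 232)/(73 - 15))) = (15 - 13*I)/((-25*1/219)) + 179/((79/58)) = (15 - 13*I)/(-25/219) + 179/((79*(1/58))) = (15 - 13*I)*(-219/25) + 179/(79/58) = (-657/5 + 2847*I/25) + 179*(58/79) = (-657/5 + 2847*I/25) + 10382/79 = 7/395 + 2847*I/25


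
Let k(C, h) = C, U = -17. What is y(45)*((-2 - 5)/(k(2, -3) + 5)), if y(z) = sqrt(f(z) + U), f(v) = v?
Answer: -2*sqrt(7) ≈ -5.2915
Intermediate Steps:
y(z) = sqrt(-17 + z) (y(z) = sqrt(z - 17) = sqrt(-17 + z))
y(45)*((-2 - 5)/(k(2, -3) + 5)) = sqrt(-17 + 45)*((-2 - 5)/(2 + 5)) = sqrt(28)*(-7/7) = (2*sqrt(7))*(-7*1/7) = (2*sqrt(7))*(-1) = -2*sqrt(7)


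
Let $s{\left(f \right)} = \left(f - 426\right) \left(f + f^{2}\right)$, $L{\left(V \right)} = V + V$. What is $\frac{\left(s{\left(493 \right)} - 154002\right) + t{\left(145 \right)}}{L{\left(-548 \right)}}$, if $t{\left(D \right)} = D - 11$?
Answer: $- \frac{8081723}{548} \approx -14748.0$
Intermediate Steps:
$L{\left(V \right)} = 2 V$
$s{\left(f \right)} = \left(-426 + f\right) \left(f + f^{2}\right)$
$t{\left(D \right)} = -11 + D$ ($t{\left(D \right)} = D - 11 = -11 + D$)
$\frac{\left(s{\left(493 \right)} - 154002\right) + t{\left(145 \right)}}{L{\left(-548 \right)}} = \frac{\left(493 \left(-426 + 493^{2} - 209525\right) - 154002\right) + \left(-11 + 145\right)}{2 \left(-548\right)} = \frac{\left(493 \left(-426 + 243049 - 209525\right) - 154002\right) + 134}{-1096} = \left(\left(493 \cdot 33098 - 154002\right) + 134\right) \left(- \frac{1}{1096}\right) = \left(\left(16317314 - 154002\right) + 134\right) \left(- \frac{1}{1096}\right) = \left(16163312 + 134\right) \left(- \frac{1}{1096}\right) = 16163446 \left(- \frac{1}{1096}\right) = - \frac{8081723}{548}$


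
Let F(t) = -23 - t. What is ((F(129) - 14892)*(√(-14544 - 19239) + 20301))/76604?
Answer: -76352061/19151 - 3761*I*√33783/19151 ≈ -3986.8 - 36.096*I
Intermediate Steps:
((F(129) - 14892)*(√(-14544 - 19239) + 20301))/76604 = (((-23 - 1*129) - 14892)*(√(-14544 - 19239) + 20301))/76604 = (((-23 - 129) - 14892)*(√(-33783) + 20301))*(1/76604) = ((-152 - 14892)*(I*√33783 + 20301))*(1/76604) = -15044*(20301 + I*√33783)*(1/76604) = (-305408244 - 15044*I*√33783)*(1/76604) = -76352061/19151 - 3761*I*√33783/19151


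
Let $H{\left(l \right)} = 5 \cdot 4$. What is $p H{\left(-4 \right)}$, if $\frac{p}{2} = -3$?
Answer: $-120$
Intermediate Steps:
$H{\left(l \right)} = 20$
$p = -6$ ($p = 2 \left(-3\right) = -6$)
$p H{\left(-4 \right)} = \left(-6\right) 20 = -120$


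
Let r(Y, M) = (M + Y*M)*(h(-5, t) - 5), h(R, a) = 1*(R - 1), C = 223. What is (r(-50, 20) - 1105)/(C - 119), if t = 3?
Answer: 9675/104 ≈ 93.029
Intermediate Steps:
h(R, a) = -1 + R (h(R, a) = 1*(-1 + R) = -1 + R)
r(Y, M) = -11*M - 11*M*Y (r(Y, M) = (M + Y*M)*((-1 - 5) - 5) = (M + M*Y)*(-6 - 5) = (M + M*Y)*(-11) = -11*M - 11*M*Y)
(r(-50, 20) - 1105)/(C - 119) = (-11*20*(1 - 50) - 1105)/(223 - 119) = (-11*20*(-49) - 1105)/104 = (10780 - 1105)*(1/104) = 9675*(1/104) = 9675/104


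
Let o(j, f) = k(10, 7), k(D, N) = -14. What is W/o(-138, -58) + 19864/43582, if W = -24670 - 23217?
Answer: 149092095/43582 ≈ 3421.0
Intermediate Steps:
o(j, f) = -14
W = -47887
W/o(-138, -58) + 19864/43582 = -47887/(-14) + 19864/43582 = -47887*(-1/14) + 19864*(1/43582) = 6841/2 + 9932/21791 = 149092095/43582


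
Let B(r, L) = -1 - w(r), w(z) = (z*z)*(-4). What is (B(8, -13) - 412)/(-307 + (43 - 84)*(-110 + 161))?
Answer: 157/2398 ≈ 0.065471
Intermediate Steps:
w(z) = -4*z² (w(z) = z²*(-4) = -4*z²)
B(r, L) = -1 + 4*r² (B(r, L) = -1 - (-4)*r² = -1 + 4*r²)
(B(8, -13) - 412)/(-307 + (43 - 84)*(-110 + 161)) = ((-1 + 4*8²) - 412)/(-307 + (43 - 84)*(-110 + 161)) = ((-1 + 4*64) - 412)/(-307 - 41*51) = ((-1 + 256) - 412)/(-307 - 2091) = (255 - 412)/(-2398) = -157*(-1/2398) = 157/2398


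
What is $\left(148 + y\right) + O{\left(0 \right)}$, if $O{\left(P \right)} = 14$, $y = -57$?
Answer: $105$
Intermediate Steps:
$\left(148 + y\right) + O{\left(0 \right)} = \left(148 - 57\right) + 14 = 91 + 14 = 105$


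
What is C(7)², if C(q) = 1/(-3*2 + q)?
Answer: 1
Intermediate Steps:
C(q) = 1/(-6 + q)
C(7)² = (1/(-6 + 7))² = (1/1)² = 1² = 1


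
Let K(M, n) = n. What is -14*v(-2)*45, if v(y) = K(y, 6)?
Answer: -3780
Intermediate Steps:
v(y) = 6
-14*v(-2)*45 = -14*6*45 = -84*45 = -3780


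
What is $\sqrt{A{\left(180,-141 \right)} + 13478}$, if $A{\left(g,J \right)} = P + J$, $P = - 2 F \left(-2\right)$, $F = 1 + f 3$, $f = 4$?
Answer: $\sqrt{13389} \approx 115.71$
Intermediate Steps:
$F = 13$ ($F = 1 + 4 \cdot 3 = 1 + 12 = 13$)
$P = 52$ ($P = \left(-2\right) 13 \left(-2\right) = \left(-26\right) \left(-2\right) = 52$)
$A{\left(g,J \right)} = 52 + J$
$\sqrt{A{\left(180,-141 \right)} + 13478} = \sqrt{\left(52 - 141\right) + 13478} = \sqrt{-89 + 13478} = \sqrt{13389}$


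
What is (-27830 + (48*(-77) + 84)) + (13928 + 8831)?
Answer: -8683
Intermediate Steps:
(-27830 + (48*(-77) + 84)) + (13928 + 8831) = (-27830 + (-3696 + 84)) + 22759 = (-27830 - 3612) + 22759 = -31442 + 22759 = -8683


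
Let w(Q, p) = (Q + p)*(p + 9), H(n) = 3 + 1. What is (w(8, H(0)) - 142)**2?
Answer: 196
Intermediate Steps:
H(n) = 4
w(Q, p) = (9 + p)*(Q + p) (w(Q, p) = (Q + p)*(9 + p) = (9 + p)*(Q + p))
(w(8, H(0)) - 142)**2 = ((4**2 + 9*8 + 9*4 + 8*4) - 142)**2 = ((16 + 72 + 36 + 32) - 142)**2 = (156 - 142)**2 = 14**2 = 196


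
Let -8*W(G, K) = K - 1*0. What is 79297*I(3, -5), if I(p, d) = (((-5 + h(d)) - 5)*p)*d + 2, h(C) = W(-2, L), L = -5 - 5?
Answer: 42265301/4 ≈ 1.0566e+7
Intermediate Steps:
L = -10
W(G, K) = -K/8 (W(G, K) = -(K - 1*0)/8 = -(K + 0)/8 = -K/8)
h(C) = 5/4 (h(C) = -⅛*(-10) = 5/4)
I(p, d) = 2 - 35*d*p/4 (I(p, d) = (((-5 + 5/4) - 5)*p)*d + 2 = ((-15/4 - 5)*p)*d + 2 = (-35*p/4)*d + 2 = -35*d*p/4 + 2 = 2 - 35*d*p/4)
79297*I(3, -5) = 79297*(2 - 35/4*(-5)*3) = 79297*(2 + 525/4) = 79297*(533/4) = 42265301/4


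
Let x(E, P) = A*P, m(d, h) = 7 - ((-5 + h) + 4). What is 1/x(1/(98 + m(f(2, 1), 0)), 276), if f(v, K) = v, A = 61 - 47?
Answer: 1/3864 ≈ 0.00025880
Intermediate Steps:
A = 14
m(d, h) = 8 - h (m(d, h) = 7 - (-1 + h) = 7 + (1 - h) = 8 - h)
x(E, P) = 14*P
1/x(1/(98 + m(f(2, 1), 0)), 276) = 1/(14*276) = 1/3864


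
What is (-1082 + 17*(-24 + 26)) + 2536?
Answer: 1488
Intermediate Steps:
(-1082 + 17*(-24 + 26)) + 2536 = (-1082 + 17*2) + 2536 = (-1082 + 34) + 2536 = -1048 + 2536 = 1488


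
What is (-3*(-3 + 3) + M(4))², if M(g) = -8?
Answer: 64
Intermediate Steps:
(-3*(-3 + 3) + M(4))² = (-3*(-3 + 3) - 8)² = (-3*0 - 8)² = (0 - 8)² = (-8)² = 64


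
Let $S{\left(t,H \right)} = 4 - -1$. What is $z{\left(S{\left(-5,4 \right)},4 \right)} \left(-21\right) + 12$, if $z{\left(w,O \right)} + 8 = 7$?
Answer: $33$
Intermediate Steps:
$S{\left(t,H \right)} = 5$ ($S{\left(t,H \right)} = 4 + 1 = 5$)
$z{\left(w,O \right)} = -1$ ($z{\left(w,O \right)} = -8 + 7 = -1$)
$z{\left(S{\left(-5,4 \right)},4 \right)} \left(-21\right) + 12 = \left(-1\right) \left(-21\right) + 12 = 21 + 12 = 33$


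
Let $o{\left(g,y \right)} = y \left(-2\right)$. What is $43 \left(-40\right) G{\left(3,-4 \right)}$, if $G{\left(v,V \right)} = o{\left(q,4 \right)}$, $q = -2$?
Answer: $13760$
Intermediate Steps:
$o{\left(g,y \right)} = - 2 y$
$G{\left(v,V \right)} = -8$ ($G{\left(v,V \right)} = \left(-2\right) 4 = -8$)
$43 \left(-40\right) G{\left(3,-4 \right)} = 43 \left(-40\right) \left(-8\right) = \left(-1720\right) \left(-8\right) = 13760$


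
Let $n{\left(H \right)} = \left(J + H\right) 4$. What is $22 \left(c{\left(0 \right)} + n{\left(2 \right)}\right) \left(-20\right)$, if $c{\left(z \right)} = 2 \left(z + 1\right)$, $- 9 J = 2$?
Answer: $- \frac{36080}{9} \approx -4008.9$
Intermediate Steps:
$J = - \frac{2}{9}$ ($J = \left(- \frac{1}{9}\right) 2 = - \frac{2}{9} \approx -0.22222$)
$c{\left(z \right)} = 2 + 2 z$ ($c{\left(z \right)} = 2 \left(1 + z\right) = 2 + 2 z$)
$n{\left(H \right)} = - \frac{8}{9} + 4 H$ ($n{\left(H \right)} = \left(- \frac{2}{9} + H\right) 4 = - \frac{8}{9} + 4 H$)
$22 \left(c{\left(0 \right)} + n{\left(2 \right)}\right) \left(-20\right) = 22 \left(\left(2 + 2 \cdot 0\right) + \left(- \frac{8}{9} + 4 \cdot 2\right)\right) \left(-20\right) = 22 \left(\left(2 + 0\right) + \left(- \frac{8}{9} + 8\right)\right) \left(-20\right) = 22 \left(2 + \frac{64}{9}\right) \left(-20\right) = 22 \cdot \frac{82}{9} \left(-20\right) = \frac{1804}{9} \left(-20\right) = - \frac{36080}{9}$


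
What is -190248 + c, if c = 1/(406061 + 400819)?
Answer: -153507306239/806880 ≈ -1.9025e+5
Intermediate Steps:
c = 1/806880 ≈ 1.2393e-6
-190248 + c = -190248 + 1/806880 = -153507306239/806880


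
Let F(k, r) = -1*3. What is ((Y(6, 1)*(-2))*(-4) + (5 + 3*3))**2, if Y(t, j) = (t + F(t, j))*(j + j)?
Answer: 3844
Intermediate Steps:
F(k, r) = -3
Y(t, j) = 2*j*(-3 + t) (Y(t, j) = (t - 3)*(j + j) = (-3 + t)*(2*j) = 2*j*(-3 + t))
((Y(6, 1)*(-2))*(-4) + (5 + 3*3))**2 = (((2*1*(-3 + 6))*(-2))*(-4) + (5 + 3*3))**2 = (((2*1*3)*(-2))*(-4) + (5 + 9))**2 = ((6*(-2))*(-4) + 14)**2 = (-12*(-4) + 14)**2 = (48 + 14)**2 = 62**2 = 3844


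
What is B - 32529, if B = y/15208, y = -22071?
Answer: -494723103/15208 ≈ -32530.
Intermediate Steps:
B = -22071/15208 ≈ -1.4513
B - 32529 = -22071/15208 - 32529 = -494723103/15208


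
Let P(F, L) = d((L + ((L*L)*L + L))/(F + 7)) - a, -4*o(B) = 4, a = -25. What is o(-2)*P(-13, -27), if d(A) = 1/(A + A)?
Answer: -164476/6579 ≈ -25.000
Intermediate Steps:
o(B) = -1 (o(B) = -¼*4 = -1)
d(A) = 1/(2*A)
P(F, L) = 25 + (7 + F)/(2*(L³ + 2*L)) (P(F, L) = 1/(2*(((L + ((L*L)*L + L))/(F + 7)))) - 1*(-25) = 1/(2*(((L + (L²*L + L))/(7 + F)))) + 25 = 1/(2*(((L + (L³ + L))/(7 + F)))) + 25 = 1/(2*(((L + (L + L³))/(7 + F)))) + 25 = 1/(2*(((L³ + 2*L)/(7 + F)))) + 25 = ((7 + F)/(L³ + 2*L))/2 + 25 = (7 + F)/(2*(L³ + 2*L)) + 25 = 25 + (7 + F)/(2*(L³ + 2*L)))
o(-2)*P(-13, -27) = -(7 - 13 + 50*(-27)*(2 + (-27)²))/(2*(-27)*(2 + (-27)²)) = -(-1)*(7 - 13 + 50*(-27)*(2 + 729))/(2*27*(2 + 729)) = -(-1)*(7 - 13 + 50*(-27)*731)/(2*27*731) = -(-1)*(7 - 13 - 986850)/(2*27*731) = -(-1)*(-986856)/(2*27*731) = -1*164476/6579 = -164476/6579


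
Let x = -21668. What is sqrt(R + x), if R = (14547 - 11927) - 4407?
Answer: I*sqrt(23455) ≈ 153.15*I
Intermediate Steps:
R = -1787 (R = 2620 - 4407 = -1787)
sqrt(R + x) = sqrt(-1787 - 21668) = sqrt(-23455) = I*sqrt(23455)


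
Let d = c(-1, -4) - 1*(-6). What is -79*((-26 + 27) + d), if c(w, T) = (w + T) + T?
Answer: 158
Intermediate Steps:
c(w, T) = w + 2*T (c(w, T) = (T + w) + T = w + 2*T)
d = -3 (d = (-1 + 2*(-4)) - 1*(-6) = (-1 - 8) + 6 = -9 + 6 = -3)
-79*((-26 + 27) + d) = -79*((-26 + 27) - 3) = -79*(1 - 3) = -79*(-2) = 158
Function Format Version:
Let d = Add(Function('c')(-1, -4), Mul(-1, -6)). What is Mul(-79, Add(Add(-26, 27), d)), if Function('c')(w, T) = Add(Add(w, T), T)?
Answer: 158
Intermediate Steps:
Function('c')(w, T) = Add(w, Mul(2, T)) (Function('c')(w, T) = Add(Add(T, w), T) = Add(w, Mul(2, T)))
d = -3 (d = Add(Add(-1, Mul(2, -4)), Mul(-1, -6)) = Add(Add(-1, -8), 6) = Add(-9, 6) = -3)
Mul(-79, Add(Add(-26, 27), d)) = Mul(-79, Add(Add(-26, 27), -3)) = Mul(-79, Add(1, -3)) = Mul(-79, -2) = 158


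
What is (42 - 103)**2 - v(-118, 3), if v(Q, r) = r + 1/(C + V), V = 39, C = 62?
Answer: 375517/101 ≈ 3718.0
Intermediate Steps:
v(Q, r) = 1/101 + r (v(Q, r) = r + 1/(62 + 39) = r + 1/101 = 1/101 + r)
(42 - 103)**2 - v(-118, 3) = (42 - 103)**2 - (1/101 + 3) = (-61)**2 - 1*304/101 = 3721 - 304/101 = 375517/101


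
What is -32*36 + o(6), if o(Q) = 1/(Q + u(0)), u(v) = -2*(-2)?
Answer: -11519/10 ≈ -1151.9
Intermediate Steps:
u(v) = 4
o(Q) = 1/(4 + Q) (o(Q) = 1/(Q + 4) = 1/(4 + Q))
-32*36 + o(6) = -32*36 + 1/(4 + 6) = -1152 + 1/10 = -1152 + ⅒ = -11519/10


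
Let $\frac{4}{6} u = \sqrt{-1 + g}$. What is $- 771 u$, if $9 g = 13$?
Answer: $-771$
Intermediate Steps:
$g = \frac{13}{9}$ ($g = \frac{1}{9} \cdot 13 = \frac{13}{9} \approx 1.4444$)
$u = 1$ ($u = \frac{3 \sqrt{-1 + \frac{13}{9}}}{2} = \frac{3 \sqrt{\frac{4}{9}}}{2} = \frac{3}{2} \cdot \frac{2}{3} = 1$)
$- 771 u = \left(-771\right) 1 = -771$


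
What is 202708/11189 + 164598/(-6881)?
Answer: -63836182/10998787 ≈ -5.8039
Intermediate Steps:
202708/11189 + 164598/(-6881) = 202708*(1/11189) + 164598*(-1/6881) = 202708/11189 - 23514/983 = -63836182/10998787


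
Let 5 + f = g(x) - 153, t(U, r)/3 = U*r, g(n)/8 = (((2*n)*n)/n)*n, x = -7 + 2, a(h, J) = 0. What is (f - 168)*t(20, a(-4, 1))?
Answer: 0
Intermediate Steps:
x = -5
g(n) = 16*n² (g(n) = 8*((((2*n)*n)/n)*n) = 8*(((2*n²)/n)*n) = 8*((2*n)*n) = 8*(2*n²) = 16*n²)
t(U, r) = 3*U*r (t(U, r) = 3*(U*r) = 3*U*r)
f = 242 (f = -5 + (16*(-5)² - 153) = -5 + (16*25 - 153) = -5 + (400 - 153) = -5 + 247 = 242)
(f - 168)*t(20, a(-4, 1)) = (242 - 168)*(3*20*0) = 74*0 = 0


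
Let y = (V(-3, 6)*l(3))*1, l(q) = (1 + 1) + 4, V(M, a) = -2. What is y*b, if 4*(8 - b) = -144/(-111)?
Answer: -3408/37 ≈ -92.108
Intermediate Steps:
l(q) = 6 (l(q) = 2 + 4 = 6)
y = -12 (y = -2*6*1 = -12*1 = -12)
b = 284/37 (b = 8 - (-36)/(-111) = 8 - (-36)*(-1)/111 = 8 - ¼*48/37 = 8 - 12/37 = 284/37 ≈ 7.6757)
y*b = -12*284/37 = -3408/37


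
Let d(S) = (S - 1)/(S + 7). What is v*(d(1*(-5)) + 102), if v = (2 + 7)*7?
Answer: 6237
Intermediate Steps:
v = 63 (v = 9*7 = 63)
d(S) = (-1 + S)/(7 + S)
v*(d(1*(-5)) + 102) = 63*((-1 + 1*(-5))/(7 + 1*(-5)) + 102) = 63*((-1 - 5)/(7 - 5) + 102) = 63*(-6/2 + 102) = 63*((½)*(-6) + 102) = 63*(-3 + 102) = 63*99 = 6237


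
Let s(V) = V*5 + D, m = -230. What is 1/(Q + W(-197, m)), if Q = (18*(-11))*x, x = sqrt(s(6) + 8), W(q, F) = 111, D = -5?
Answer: -37/427137 - 22*sqrt(33)/142379 ≈ -0.00097426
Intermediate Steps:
s(V) = -5 + 5*V (s(V) = V*5 - 5 = 5*V - 5 = -5 + 5*V)
x = sqrt(33) (x = sqrt((-5 + 5*6) + 8) = sqrt((-5 + 30) + 8) = sqrt(25 + 8) = sqrt(33) ≈ 5.7446)
Q = -198*sqrt(33) (Q = (18*(-11))*sqrt(33) = -198*sqrt(33) ≈ -1137.4)
1/(Q + W(-197, m)) = 1/(-198*sqrt(33) + 111) = 1/(111 - 198*sqrt(33))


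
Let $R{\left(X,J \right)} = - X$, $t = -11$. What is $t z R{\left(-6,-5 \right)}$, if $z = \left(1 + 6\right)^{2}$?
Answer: $-3234$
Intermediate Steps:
$z = 49$ ($z = 7^{2} = 49$)
$t z R{\left(-6,-5 \right)} = \left(-11\right) 49 \left(\left(-1\right) \left(-6\right)\right) = \left(-539\right) 6 = -3234$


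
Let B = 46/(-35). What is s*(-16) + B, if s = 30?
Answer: -16846/35 ≈ -481.31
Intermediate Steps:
B = -46/35 (B = 46*(-1/35) = -46/35 ≈ -1.3143)
s*(-16) + B = 30*(-16) - 46/35 = -480 - 46/35 = -16846/35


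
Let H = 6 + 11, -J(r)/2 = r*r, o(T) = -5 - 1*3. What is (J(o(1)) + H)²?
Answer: 12321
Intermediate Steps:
o(T) = -8 (o(T) = -5 - 3 = -8)
J(r) = -2*r² (J(r) = -2*r*r = -2*r²)
H = 17
(J(o(1)) + H)² = (-2*(-8)² + 17)² = (-2*64 + 17)² = (-128 + 17)² = (-111)² = 12321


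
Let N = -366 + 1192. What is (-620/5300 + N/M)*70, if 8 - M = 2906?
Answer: -308728/10971 ≈ -28.140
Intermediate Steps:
M = -2898 (M = 8 - 1*2906 = 8 - 2906 = -2898)
N = 826
(-620/5300 + N/M)*70 = (-620/5300 + 826/(-2898))*70 = (-620*1/5300 + 826*(-1/2898))*70 = (-31/265 - 59/207)*70 = -22052/54855*70 = -308728/10971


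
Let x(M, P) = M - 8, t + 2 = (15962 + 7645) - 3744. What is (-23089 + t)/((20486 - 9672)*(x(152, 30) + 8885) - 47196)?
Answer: -1614/48796205 ≈ -3.3076e-5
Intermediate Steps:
t = 19861 (t = -2 + ((15962 + 7645) - 3744) = -2 + (23607 - 3744) = -2 + 19863 = 19861)
x(M, P) = -8 + M
(-23089 + t)/((20486 - 9672)*(x(152, 30) + 8885) - 47196) = (-23089 + 19861)/((20486 - 9672)*((-8 + 152) + 8885) - 47196) = -3228/(10814*(144 + 8885) - 47196) = -3228/(10814*9029 - 47196) = -3228/(97639606 - 47196) = -3228/97592410 = -3228*1/97592410 = -1614/48796205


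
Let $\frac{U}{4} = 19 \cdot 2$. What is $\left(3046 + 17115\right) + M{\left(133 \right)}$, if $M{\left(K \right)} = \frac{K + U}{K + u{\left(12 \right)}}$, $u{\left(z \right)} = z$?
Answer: $\frac{584726}{29} \approx 20163.0$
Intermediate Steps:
$U = 152$ ($U = 4 \cdot 19 \cdot 2 = 4 \cdot 38 = 152$)
$M{\left(K \right)} = \frac{152 + K}{12 + K}$ ($M{\left(K \right)} = \frac{K + 152}{K + 12} = \frac{152 + K}{12 + K}$)
$\left(3046 + 17115\right) + M{\left(133 \right)} = \left(3046 + 17115\right) + \frac{152 + 133}{12 + 133} = 20161 + \frac{1}{145} \cdot 285 = 20161 + \frac{57}{29} = \frac{584726}{29}$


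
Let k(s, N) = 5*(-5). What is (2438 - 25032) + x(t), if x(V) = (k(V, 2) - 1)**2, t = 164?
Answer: -21918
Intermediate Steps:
k(s, N) = -25
x(V) = 676 (x(V) = (-25 - 1)**2 = (-26)**2 = 676)
(2438 - 25032) + x(t) = (2438 - 25032) + 676 = -22594 + 676 = -21918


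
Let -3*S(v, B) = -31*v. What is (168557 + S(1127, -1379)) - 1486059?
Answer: -3917569/3 ≈ -1.3059e+6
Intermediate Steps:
S(v, B) = 31*v/3 (S(v, B) = -(-31)*v/3 = 31*v/3)
(168557 + S(1127, -1379)) - 1486059 = (168557 + (31/3)*1127) - 1486059 = (168557 + 34937/3) - 1486059 = 540608/3 - 1486059 = -3917569/3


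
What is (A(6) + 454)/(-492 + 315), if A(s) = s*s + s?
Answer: -496/177 ≈ -2.8023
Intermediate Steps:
A(s) = s + s² (A(s) = s² + s = s + s²)
(A(6) + 454)/(-492 + 315) = (6*(1 + 6) + 454)/(-492 + 315) = (6*7 + 454)/(-177) = (42 + 454)*(-1/177) = 496*(-1/177) = -496/177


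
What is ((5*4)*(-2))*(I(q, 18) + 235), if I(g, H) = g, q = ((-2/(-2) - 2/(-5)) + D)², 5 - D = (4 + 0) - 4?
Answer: -55192/5 ≈ -11038.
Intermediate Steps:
D = 5 (D = 5 - ((4 + 0) - 4) = 5 - (4 - 4) = 5 - 1*0 = 5 + 0 = 5)
q = 1024/25 (q = ((-2/(-2) - 2/(-5)) + 5)² = ((-2*(-½) - 2*(-⅕)) + 5)² = ((1 + ⅖) + 5)² = (7/5 + 5)² = (32/5)² = 1024/25 ≈ 40.960)
((5*4)*(-2))*(I(q, 18) + 235) = ((5*4)*(-2))*(1024/25 + 235) = (20*(-2))*(6899/25) = -40*6899/25 = -55192/5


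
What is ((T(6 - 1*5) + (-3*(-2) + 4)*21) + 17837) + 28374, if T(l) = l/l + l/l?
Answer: 46423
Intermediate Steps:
T(l) = 2 (T(l) = 1 + 1 = 2)
((T(6 - 1*5) + (-3*(-2) + 4)*21) + 17837) + 28374 = ((2 + (-3*(-2) + 4)*21) + 17837) + 28374 = ((2 + (6 + 4)*21) + 17837) + 28374 = ((2 + 10*21) + 17837) + 28374 = ((2 + 210) + 17837) + 28374 = (212 + 17837) + 28374 = 18049 + 28374 = 46423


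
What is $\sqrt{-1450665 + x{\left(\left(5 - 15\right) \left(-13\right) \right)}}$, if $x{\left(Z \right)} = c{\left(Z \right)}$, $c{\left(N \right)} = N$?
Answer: $i \sqrt{1450535} \approx 1204.4 i$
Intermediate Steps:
$x{\left(Z \right)} = Z$
$\sqrt{-1450665 + x{\left(\left(5 - 15\right) \left(-13\right) \right)}} = \sqrt{-1450665 + \left(5 - 15\right) \left(-13\right)} = \sqrt{-1450665 - -130} = \sqrt{-1450665 + 130} = \sqrt{-1450535} = i \sqrt{1450535}$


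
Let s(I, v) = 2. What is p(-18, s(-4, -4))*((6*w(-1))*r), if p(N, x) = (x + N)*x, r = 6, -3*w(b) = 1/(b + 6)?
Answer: 384/5 ≈ 76.800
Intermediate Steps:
w(b) = -1/(3*(6 + b)) (w(b) = -1/(3*(b + 6)) = -1/(3*(6 + b)))
p(N, x) = x*(N + x) (p(N, x) = (N + x)*x = x*(N + x))
p(-18, s(-4, -4))*((6*w(-1))*r) = (2*(-18 + 2))*((6*(-1/(18 + 3*(-1))))*6) = (2*(-16))*((6*(-1/(18 - 3)))*6) = -32*6*(-1/15)*6 = -(-64)*6/5 = -32*(-12/5) = 384/5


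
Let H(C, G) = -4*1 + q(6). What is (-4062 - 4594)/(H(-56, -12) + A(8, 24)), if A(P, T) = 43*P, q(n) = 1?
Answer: -8656/341 ≈ -25.384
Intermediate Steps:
H(C, G) = -3 (H(C, G) = -4*1 + 1 = -4 + 1 = -3)
(-4062 - 4594)/(H(-56, -12) + A(8, 24)) = (-4062 - 4594)/(-3 + 43*8) = -8656/(-3 + 344) = -8656/341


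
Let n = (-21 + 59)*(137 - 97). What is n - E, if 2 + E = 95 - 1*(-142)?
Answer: 1285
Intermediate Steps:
n = 1520 (n = 38*40 = 1520)
E = 235 (E = -2 + (95 - 1*(-142)) = -2 + (95 + 142) = -2 + 237 = 235)
n - E = 1520 - 1*235 = 1520 - 235 = 1285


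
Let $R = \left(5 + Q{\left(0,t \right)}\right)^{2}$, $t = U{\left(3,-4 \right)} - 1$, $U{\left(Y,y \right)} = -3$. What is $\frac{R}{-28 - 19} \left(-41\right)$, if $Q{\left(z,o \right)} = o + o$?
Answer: $\frac{369}{47} \approx 7.8511$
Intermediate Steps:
$t = -4$ ($t = -3 - 1 = -4$)
$Q{\left(z,o \right)} = 2 o$
$R = 9$ ($R = \left(5 + 2 \left(-4\right)\right)^{2} = \left(5 - 8\right)^{2} = \left(-3\right)^{2} = 9$)
$\frac{R}{-28 - 19} \left(-41\right) = \frac{1}{-28 - 19} \cdot 9 \left(-41\right) = \frac{1}{-47} \cdot 9 \left(-41\right) = \left(- \frac{1}{47}\right) 9 \left(-41\right) = \left(- \frac{9}{47}\right) \left(-41\right) = \frac{369}{47}$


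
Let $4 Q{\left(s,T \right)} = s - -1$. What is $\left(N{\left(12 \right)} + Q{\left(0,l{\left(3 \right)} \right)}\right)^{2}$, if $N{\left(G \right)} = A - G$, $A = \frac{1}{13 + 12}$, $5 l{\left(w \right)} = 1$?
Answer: $\frac{1371241}{10000} \approx 137.12$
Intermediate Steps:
$l{\left(w \right)} = \frac{1}{5}$ ($l{\left(w \right)} = \frac{1}{5} \cdot 1 = \frac{1}{5}$)
$Q{\left(s,T \right)} = \frac{1}{4} + \frac{s}{4}$ ($Q{\left(s,T \right)} = \frac{s - -1}{4} = \frac{s + 1}{4} = \frac{1 + s}{4} = \frac{1}{4} + \frac{s}{4}$)
$A = \frac{1}{25} \approx 0.04$
$N{\left(G \right)} = \frac{1}{25} - G$
$\left(N{\left(12 \right)} + Q{\left(0,l{\left(3 \right)} \right)}\right)^{2} = \left(\left(\frac{1}{25} - 12\right) + \left(\frac{1}{4} + \frac{1}{4} \cdot 0\right)\right)^{2} = \left(\left(\frac{1}{25} - 12\right) + \left(\frac{1}{4} + 0\right)\right)^{2} = \left(- \frac{299}{25} + \frac{1}{4}\right)^{2} = \left(- \frac{1171}{100}\right)^{2} = \frac{1371241}{10000}$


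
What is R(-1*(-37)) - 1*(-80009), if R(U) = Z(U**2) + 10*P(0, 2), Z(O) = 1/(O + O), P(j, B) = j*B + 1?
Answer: 219092023/2738 ≈ 80019.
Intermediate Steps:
P(j, B) = 1 + B*j (P(j, B) = B*j + 1 = 1 + B*j)
Z(O) = 1/(2*O)
R(U) = 10 + 1/(2*U**2) (R(U) = 1/(2*(U**2)) + 10*(1 + 2*0) = 1/(2*U**2) + 10*(1 + 0) = 1/(2*U**2) + 10*1 = 1/(2*U**2) + 10 = 10 + 1/(2*U**2))
R(-1*(-37)) - 1*(-80009) = (10 + 1/(2*(-1*(-37))**2)) - 1*(-80009) = (10 + (1/2)/37**2) + 80009 = (10 + (1/2)*(1/1369)) + 80009 = (10 + 1/2738) + 80009 = 27381/2738 + 80009 = 219092023/2738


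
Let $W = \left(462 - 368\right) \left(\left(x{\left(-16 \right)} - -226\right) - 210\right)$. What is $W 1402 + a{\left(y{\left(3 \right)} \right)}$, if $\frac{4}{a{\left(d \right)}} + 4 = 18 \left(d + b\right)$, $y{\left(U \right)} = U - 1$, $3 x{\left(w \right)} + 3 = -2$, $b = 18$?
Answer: $\frac{504352679}{267} \approx 1.889 \cdot 10^{6}$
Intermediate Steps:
$x{\left(w \right)} = - \frac{5}{3}$ ($x{\left(w \right)} = -1 + \frac{1}{3} \left(-2\right) = -1 - \frac{2}{3} = - \frac{5}{3}$)
$W = \frac{4042}{3}$ ($W = \left(462 - 368\right) \left(\left(- \frac{5}{3} - -226\right) - 210\right) = 94 \left(\left(- \frac{5}{3} + 226\right) - 210\right) = 94 \left(\frac{673}{3} - 210\right) = 94 \cdot \frac{43}{3} = \frac{4042}{3} \approx 1347.3$)
$y{\left(U \right)} = -1 + U$
$a{\left(d \right)} = \frac{4}{320 + 18 d}$ ($a{\left(d \right)} = \frac{4}{-4 + 18 \left(d + 18\right)} = \frac{4}{-4 + 18 \left(18 + d\right)} = \frac{4}{-4 + \left(324 + 18 d\right)} = \frac{4}{320 + 18 d}$)
$W 1402 + a{\left(y{\left(3 \right)} \right)} = \frac{4042}{3} \cdot 1402 + \frac{2}{160 + 9 \left(-1 + 3\right)} = \frac{5666884}{3} + \frac{2}{160 + 9 \cdot 2} = \frac{5666884}{3} + \frac{2}{160 + 18} = \frac{5666884}{3} + \frac{2}{178} = \frac{5666884}{3} + 2 \cdot \frac{1}{178} = \frac{5666884}{3} + \frac{1}{89} = \frac{504352679}{267}$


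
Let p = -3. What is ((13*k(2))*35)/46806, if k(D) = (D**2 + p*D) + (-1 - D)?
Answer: -2275/46806 ≈ -0.048605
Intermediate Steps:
k(D) = -1 + D**2 - 4*D (k(D) = (D**2 - 3*D) + (-1 - D) = -1 + D**2 - 4*D)
((13*k(2))*35)/46806 = ((13*(-1 + 2**2 - 4*2))*35)/46806 = ((13*(-1 + 4 - 8))*35)*(1/46806) = ((13*(-5))*35)*(1/46806) = -65*35*(1/46806) = -2275*1/46806 = -2275/46806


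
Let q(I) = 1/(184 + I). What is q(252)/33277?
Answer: 1/14508772 ≈ 6.8924e-8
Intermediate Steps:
q(252)/33277 = 1/((184 + 252)*33277) = (1/33277)/436 = (1/436)*(1/33277) = 1/14508772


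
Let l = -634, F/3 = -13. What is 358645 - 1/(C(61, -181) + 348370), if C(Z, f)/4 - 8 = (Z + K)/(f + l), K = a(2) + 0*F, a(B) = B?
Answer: 101836307381995/283947378 ≈ 3.5865e+5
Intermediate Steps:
F = -39 (F = 3*(-13) = -39)
K = 2 (K = 2 + 0*(-39) = 2 + 0 = 2)
C(Z, f) = 32 + 4*(2 + Z)/(-634 + f) (C(Z, f) = 32 + 4*((Z + 2)/(f - 634)) = 32 + 4*((2 + Z)/(-634 + f)) = 32 + 4*(2 + Z)/(-634 + f))
358645 - 1/(C(61, -181) + 348370) = 358645 - 1/(4*(-5070 + 61 + 8*(-181))/(-634 - 181) + 348370) = 358645 - 1/(4*(-5070 + 61 - 1448)/(-815) + 348370) = 358645 - 1/(4*(-1/815)*(-6457) + 348370) = 358645 - 1/(25828/815 + 348370) = 358645 - 1/283947378/815 = 358645 - 1*815/283947378 = 358645 - 815/283947378 = 101836307381995/283947378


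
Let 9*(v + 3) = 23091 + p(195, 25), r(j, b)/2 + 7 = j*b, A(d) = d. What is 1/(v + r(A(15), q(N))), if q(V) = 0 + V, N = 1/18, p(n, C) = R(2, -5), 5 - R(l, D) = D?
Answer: 9/22963 ≈ 0.00039193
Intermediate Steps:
R(l, D) = 5 - D
p(n, C) = 10 (p(n, C) = 5 - 1*(-5) = 5 + 5 = 10)
N = 1/18 ≈ 0.055556
q(V) = V
r(j, b) = -14 + 2*b*j (r(j, b) = -14 + 2*(j*b) = -14 + 2*(b*j) = -14 + 2*b*j)
v = 23074/9 (v = -3 + (23091 + 10)/9 = -3 + (⅑)*23101 = -3 + 23101/9 = 23074/9 ≈ 2563.8)
1/(v + r(A(15), q(N))) = 1/(23074/9 + (-14 + 2*(1/18)*15)) = 1/(23074/9 + (-14 + 5/3)) = 1/(23074/9 - 37/3) = 1/(22963/9) = 9/22963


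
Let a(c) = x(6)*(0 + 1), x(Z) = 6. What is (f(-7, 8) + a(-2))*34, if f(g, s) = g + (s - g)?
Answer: 476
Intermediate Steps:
a(c) = 6 (a(c) = 6*(0 + 1) = 6*1 = 6)
f(g, s) = s
(f(-7, 8) + a(-2))*34 = (8 + 6)*34 = 14*34 = 476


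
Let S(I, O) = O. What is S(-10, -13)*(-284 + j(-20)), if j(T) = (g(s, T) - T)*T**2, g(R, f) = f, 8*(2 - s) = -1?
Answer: 3692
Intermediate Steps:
s = 17/8 (s = 2 - 1/8*(-1) = 2 + 1/8 = 17/8 ≈ 2.1250)
j(T) = 0 (j(T) = (T - T)*T**2 = 0*T**2 = 0)
S(-10, -13)*(-284 + j(-20)) = -13*(-284 + 0) = -13*(-284) = 3692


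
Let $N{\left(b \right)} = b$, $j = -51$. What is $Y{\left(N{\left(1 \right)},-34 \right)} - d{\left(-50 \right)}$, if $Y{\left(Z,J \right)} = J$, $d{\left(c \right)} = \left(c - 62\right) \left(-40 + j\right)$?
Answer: $-10226$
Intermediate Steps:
$d{\left(c \right)} = 5642 - 91 c$ ($d{\left(c \right)} = \left(c - 62\right) \left(-40 - 51\right) = \left(-62 + c\right) \left(-91\right) = 5642 - 91 c$)
$Y{\left(N{\left(1 \right)},-34 \right)} - d{\left(-50 \right)} = -34 - \left(5642 - -4550\right) = -34 - \left(5642 + 4550\right) = -34 - 10192 = -10226$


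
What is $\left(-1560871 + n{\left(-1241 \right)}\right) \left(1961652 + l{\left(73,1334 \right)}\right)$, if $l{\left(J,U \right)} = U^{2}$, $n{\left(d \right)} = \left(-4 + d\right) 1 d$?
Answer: $-59208357808$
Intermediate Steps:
$n{\left(d \right)} = d \left(-4 + d\right)$ ($n{\left(d \right)} = \left(-4 + d\right) d = d \left(-4 + d\right)$)
$\left(-1560871 + n{\left(-1241 \right)}\right) \left(1961652 + l{\left(73,1334 \right)}\right) = \left(-1560871 - 1241 \left(-4 - 1241\right)\right) \left(1961652 + 1334^{2}\right) = \left(-1560871 - -1545045\right) \left(1961652 + 1779556\right) = \left(-1560871 + 1545045\right) 3741208 = \left(-15826\right) 3741208 = -59208357808$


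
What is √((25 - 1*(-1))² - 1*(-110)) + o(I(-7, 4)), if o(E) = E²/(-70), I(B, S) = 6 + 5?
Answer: -121/70 + √786 ≈ 26.307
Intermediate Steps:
I(B, S) = 11
o(E) = -E²/70
√((25 - 1*(-1))² - 1*(-110)) + o(I(-7, 4)) = √((25 - 1*(-1))² - 1*(-110)) - 1/70*11² = √((25 + 1)² + 110) - 1/70*121 = √(26² + 110) - 121/70 = √(676 + 110) - 121/70 = √786 - 121/70 = -121/70 + √786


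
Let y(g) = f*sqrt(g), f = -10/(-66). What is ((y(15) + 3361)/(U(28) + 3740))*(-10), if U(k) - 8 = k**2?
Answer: -16805/2266 - 25*sqrt(15)/74778 ≈ -7.4174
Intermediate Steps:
f = 5/33 (f = -10*(-1/66) = 5/33 ≈ 0.15152)
y(g) = 5*sqrt(g)/33
U(k) = 8 + k**2
((y(15) + 3361)/(U(28) + 3740))*(-10) = ((5*sqrt(15)/33 + 3361)/((8 + 28**2) + 3740))*(-10) = ((3361 + 5*sqrt(15)/33)/((8 + 784) + 3740))*(-10) = ((3361 + 5*sqrt(15)/33)/(792 + 3740))*(-10) = ((3361 + 5*sqrt(15)/33)/4532)*(-10) = ((3361 + 5*sqrt(15)/33)*(1/4532))*(-10) = (3361/4532 + 5*sqrt(15)/149556)*(-10) = -16805/2266 - 25*sqrt(15)/74778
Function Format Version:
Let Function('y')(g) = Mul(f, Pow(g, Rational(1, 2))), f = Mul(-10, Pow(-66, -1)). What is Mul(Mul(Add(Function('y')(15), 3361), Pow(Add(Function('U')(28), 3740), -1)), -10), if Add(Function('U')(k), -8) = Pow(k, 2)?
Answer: Add(Rational(-16805, 2266), Mul(Rational(-25, 74778), Pow(15, Rational(1, 2)))) ≈ -7.4174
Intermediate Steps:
f = Rational(5, 33) (f = Mul(-10, Rational(-1, 66)) = Rational(5, 33) ≈ 0.15152)
Function('y')(g) = Mul(Rational(5, 33), Pow(g, Rational(1, 2)))
Function('U')(k) = Add(8, Pow(k, 2))
Mul(Mul(Add(Function('y')(15), 3361), Pow(Add(Function('U')(28), 3740), -1)), -10) = Mul(Mul(Add(Mul(Rational(5, 33), Pow(15, Rational(1, 2))), 3361), Pow(Add(Add(8, Pow(28, 2)), 3740), -1)), -10) = Mul(Mul(Add(3361, Mul(Rational(5, 33), Pow(15, Rational(1, 2)))), Pow(Add(Add(8, 784), 3740), -1)), -10) = Mul(Mul(Add(3361, Mul(Rational(5, 33), Pow(15, Rational(1, 2)))), Pow(Add(792, 3740), -1)), -10) = Mul(Mul(Add(3361, Mul(Rational(5, 33), Pow(15, Rational(1, 2)))), Pow(4532, -1)), -10) = Mul(Mul(Add(3361, Mul(Rational(5, 33), Pow(15, Rational(1, 2)))), Rational(1, 4532)), -10) = Mul(Add(Rational(3361, 4532), Mul(Rational(5, 149556), Pow(15, Rational(1, 2)))), -10) = Add(Rational(-16805, 2266), Mul(Rational(-25, 74778), Pow(15, Rational(1, 2))))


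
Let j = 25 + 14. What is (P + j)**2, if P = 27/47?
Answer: 3459600/2209 ≈ 1566.1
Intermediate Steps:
P = 27/47 (P = 27*(1/47) = 27/47 ≈ 0.57447)
j = 39
(P + j)**2 = (27/47 + 39)**2 = (1860/47)**2 = 3459600/2209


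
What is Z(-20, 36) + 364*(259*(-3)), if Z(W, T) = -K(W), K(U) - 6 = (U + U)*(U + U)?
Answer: -284434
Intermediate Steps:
K(U) = 6 + 4*U**2 (K(U) = 6 + (U + U)*(U + U) = 6 + (2*U)*(2*U) = 6 + 4*U**2)
Z(W, T) = -6 - 4*W**2 (Z(W, T) = -(6 + 4*W**2) = -6 - 4*W**2)
Z(-20, 36) + 364*(259*(-3)) = (-6 - 4*(-20)**2) + 364*(259*(-3)) = (-6 - 4*400) + 364*(-777) = (-6 - 1600) - 282828 = -1606 - 282828 = -284434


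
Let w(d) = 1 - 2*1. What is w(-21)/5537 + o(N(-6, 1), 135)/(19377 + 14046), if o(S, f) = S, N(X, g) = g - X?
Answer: 5336/185063151 ≈ 2.8833e-5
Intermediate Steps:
w(d) = -1 (w(d) = 1 - 2 = -1)
w(-21)/5537 + o(N(-6, 1), 135)/(19377 + 14046) = -1/5537 + (1 - 1*(-6))/(19377 + 14046) = -1*1/5537 + (1 + 6)/33423 = -1/5537 + 7*(1/33423) = -1/5537 + 7/33423 = 5336/185063151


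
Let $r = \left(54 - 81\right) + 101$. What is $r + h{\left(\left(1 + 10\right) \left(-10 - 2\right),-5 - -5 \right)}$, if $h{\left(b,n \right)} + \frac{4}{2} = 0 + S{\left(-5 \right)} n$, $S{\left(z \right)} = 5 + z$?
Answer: $72$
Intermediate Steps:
$h{\left(b,n \right)} = -2$ ($h{\left(b,n \right)} = -2 + \left(0 + \left(5 - 5\right) n\right) = -2 + \left(0 + 0 n\right) = -2 + \left(0 + 0\right) = -2 + 0 = -2$)
$r = 74$ ($r = -27 + 101 = 74$)
$r + h{\left(\left(1 + 10\right) \left(-10 - 2\right),-5 - -5 \right)} = 74 - 2 = 72$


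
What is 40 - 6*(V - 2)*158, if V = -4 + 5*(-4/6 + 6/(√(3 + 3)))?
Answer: 8888 - 4740*√6 ≈ -2722.6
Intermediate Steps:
V = -22/3 + 5*√6 (V = -4 + 5*(-4*⅙ + 6/(√6)) = -4 + 5*(-⅔ + 6*(√6/6)) = -4 + 5*(-⅔ + √6) = -4 + (-10/3 + 5*√6) = -22/3 + 5*√6 ≈ 4.9141)
40 - 6*(V - 2)*158 = 40 - 6*((-22/3 + 5*√6) - 2)*158 = 40 - 6*(-28/3 + 5*√6)*158 = 40 + (56 - 30*√6)*158 = 40 + (8848 - 4740*√6) = 8888 - 4740*√6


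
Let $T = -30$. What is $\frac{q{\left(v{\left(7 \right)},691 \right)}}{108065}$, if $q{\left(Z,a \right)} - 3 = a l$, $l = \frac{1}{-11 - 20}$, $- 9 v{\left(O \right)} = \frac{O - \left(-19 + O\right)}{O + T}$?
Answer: $- \frac{598}{3350015} \approx -0.00017851$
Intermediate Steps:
$v{\left(O \right)} = - \frac{19}{9 \left(-30 + O\right)}$ ($v{\left(O \right)} = - \frac{\left(O - \left(-19 + O\right)\right) \frac{1}{O - 30}}{9} = - \frac{19 \frac{1}{-30 + O}}{9} = - \frac{19}{9 \left(-30 + O\right)}$)
$l = - \frac{1}{31}$ ($l = \frac{1}{-31} = - \frac{1}{31} \approx -0.032258$)
$q{\left(Z,a \right)} = 3 - \frac{a}{31}$ ($q{\left(Z,a \right)} = 3 + a \left(- \frac{1}{31}\right) = 3 - \frac{a}{31}$)
$\frac{q{\left(v{\left(7 \right)},691 \right)}}{108065} = \frac{3 - \frac{691}{31}}{108065} = \left(3 - \frac{691}{31}\right) \frac{1}{108065} = \left(- \frac{598}{31}\right) \frac{1}{108065} = - \frac{598}{3350015}$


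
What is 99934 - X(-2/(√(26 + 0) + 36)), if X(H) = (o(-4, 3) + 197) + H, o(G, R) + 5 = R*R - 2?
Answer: 63331761/635 - √26/635 ≈ 99735.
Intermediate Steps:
o(G, R) = -7 + R² (o(G, R) = -5 + (R*R - 2) = -5 + (R² - 2) = -5 + (-2 + R²) = -7 + R²)
X(H) = 199 + H (X(H) = ((-7 + 3²) + 197) + H = ((-7 + 9) + 197) + H = (2 + 197) + H = 199 + H)
99934 - X(-2/(√(26 + 0) + 36)) = 99934 - (199 - 2/(√(26 + 0) + 36)) = 99934 - (199 - 2/(√26 + 36)) = 99934 - (199 - 2/(36 + √26)) = 99934 + (-199 + 2/(36 + √26)) = 99735 + 2/(36 + √26)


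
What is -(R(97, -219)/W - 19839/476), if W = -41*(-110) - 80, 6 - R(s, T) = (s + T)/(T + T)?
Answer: 566076653/13582380 ≈ 41.677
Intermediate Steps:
R(s, T) = 6 - (T + s)/(2*T) (R(s, T) = 6 - (s + T)/(T + T) = 6 - (T + s)/(2*T))
W = 4430 (W = 4510 - 80 = 4430)
-(R(97, -219)/W - 19839/476) = -(((1/2)*(-1*97 + 11*(-219))/(-219))/4430 - 19839/476) = -(((1/2)*(-1/219)*(-97 - 2409))*(1/4430) - 19839*1/476) = -(((1/2)*(-1/219)*(-2506))*(1/4430) - 1167/28) = -((1253/219)*(1/4430) - 1167/28) = -(1253/970170 - 1167/28) = -1*(-566076653/13582380) = 566076653/13582380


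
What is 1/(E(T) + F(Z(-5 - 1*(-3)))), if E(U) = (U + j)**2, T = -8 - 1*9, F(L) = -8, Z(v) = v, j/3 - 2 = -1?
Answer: 1/188 ≈ 0.0053191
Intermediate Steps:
j = 3 (j = 6 + 3*(-1) = 6 - 3 = 3)
T = -17 (T = -8 - 9 = -17)
E(U) = (3 + U)**2 (E(U) = (U + 3)**2 = (3 + U)**2)
1/(E(T) + F(Z(-5 - 1*(-3)))) = 1/((3 - 17)**2 - 8) = 1/((-14)**2 - 8) = 1/(196 - 8) = 1/188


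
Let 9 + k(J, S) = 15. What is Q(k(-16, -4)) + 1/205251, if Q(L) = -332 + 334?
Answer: 410503/205251 ≈ 2.0000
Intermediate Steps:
k(J, S) = 6 (k(J, S) = -9 + 15 = 6)
Q(L) = 2
Q(k(-16, -4)) + 1/205251 = 2 + 1/205251 = 410503/205251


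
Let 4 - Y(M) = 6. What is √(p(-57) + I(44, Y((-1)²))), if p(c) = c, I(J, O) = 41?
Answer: 4*I ≈ 4.0*I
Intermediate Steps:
Y(M) = -2 (Y(M) = 4 - 1*6 = 4 - 6 = -2)
√(p(-57) + I(44, Y((-1)²))) = √(-57 + 41) = √(-16) = 4*I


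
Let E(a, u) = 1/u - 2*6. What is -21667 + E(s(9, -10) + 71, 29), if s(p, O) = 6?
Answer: -628690/29 ≈ -21679.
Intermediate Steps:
E(a, u) = -12 + 1/u (E(a, u) = 1/u - 12 = -12 + 1/u)
-21667 + E(s(9, -10) + 71, 29) = -21667 + (-12 + 1/29) = -21667 - 347/29 = -628690/29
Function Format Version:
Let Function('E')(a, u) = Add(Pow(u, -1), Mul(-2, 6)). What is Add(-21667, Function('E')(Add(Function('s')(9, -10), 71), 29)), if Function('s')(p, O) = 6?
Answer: Rational(-628690, 29) ≈ -21679.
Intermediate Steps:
Function('E')(a, u) = Add(-12, Pow(u, -1)) (Function('E')(a, u) = Add(Pow(u, -1), -12) = Add(-12, Pow(u, -1)))
Add(-21667, Function('E')(Add(Function('s')(9, -10), 71), 29)) = Add(-21667, Add(-12, Pow(29, -1))) = Add(-21667, Add(-12, Rational(1, 29))) = Add(-21667, Rational(-347, 29)) = Rational(-628690, 29)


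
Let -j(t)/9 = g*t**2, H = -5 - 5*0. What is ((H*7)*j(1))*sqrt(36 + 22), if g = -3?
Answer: -945*sqrt(58) ≈ -7196.9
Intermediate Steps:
H = -5 (H = -5 + 0 = -5)
j(t) = 27*t**2 (j(t) = -(-27)*t**2 = 27*t**2)
((H*7)*j(1))*sqrt(36 + 22) = ((-5*7)*(27*1**2))*sqrt(36 + 22) = (-945)*sqrt(58) = (-35*27)*sqrt(58) = -945*sqrt(58)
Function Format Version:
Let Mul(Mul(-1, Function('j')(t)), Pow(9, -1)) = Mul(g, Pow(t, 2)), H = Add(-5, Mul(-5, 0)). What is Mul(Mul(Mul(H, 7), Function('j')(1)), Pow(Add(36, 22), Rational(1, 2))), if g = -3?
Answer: Mul(-945, Pow(58, Rational(1, 2))) ≈ -7196.9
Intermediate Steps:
H = -5 (H = Add(-5, 0) = -5)
Function('j')(t) = Mul(27, Pow(t, 2)) (Function('j')(t) = Mul(-9, Mul(-3, Pow(t, 2))) = Mul(27, Pow(t, 2)))
Mul(Mul(Mul(H, 7), Function('j')(1)), Pow(Add(36, 22), Rational(1, 2))) = Mul(Mul(Mul(-5, 7), Mul(27, Pow(1, 2))), Pow(Add(36, 22), Rational(1, 2))) = Mul(Mul(-35, Mul(27, 1)), Pow(58, Rational(1, 2))) = Mul(Mul(-35, 27), Pow(58, Rational(1, 2))) = Mul(-945, Pow(58, Rational(1, 2)))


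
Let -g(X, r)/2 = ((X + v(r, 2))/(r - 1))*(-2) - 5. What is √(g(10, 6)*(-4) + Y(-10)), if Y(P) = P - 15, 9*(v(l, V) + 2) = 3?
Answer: 5*I*√33/3 ≈ 9.5743*I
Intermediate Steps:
v(l, V) = -5/3 (v(l, V) = -2 + (⅑)*3 = -2 + ⅓ = -5/3)
Y(P) = -15 + P
g(X, r) = 10 + 4*(-5/3 + X)/(-1 + r) (g(X, r) = -2*(((X - 5/3)/(r - 1))*(-2) - 5) = -2*(((-5/3 + X)/(-1 + r))*(-2) - 5) = -2*(-2*(-5/3 + X)/(-1 + r) - 5) = -2*(-5 - 2*(-5/3 + X)/(-1 + r)) = 10 + 4*(-5/3 + X)/(-1 + r))
√(g(10, 6)*(-4) + Y(-10)) = √((2*(-25 + 6*10 + 15*6)/(3*(-1 + 6)))*(-4) + (-15 - 10)) = √(((⅔)*(-25 + 60 + 90)/5)*(-4) - 25) = √(((⅔)*(⅕)*125)*(-4) - 25) = √((50/3)*(-4) - 25) = √(-200/3 - 25) = √(-275/3) = 5*I*√33/3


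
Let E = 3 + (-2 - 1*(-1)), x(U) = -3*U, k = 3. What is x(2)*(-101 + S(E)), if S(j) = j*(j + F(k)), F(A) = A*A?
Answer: 474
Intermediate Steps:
F(A) = A²
E = 2 (E = 3 + (-2 + 1) = 3 - 1 = 2)
S(j) = j*(9 + j) (S(j) = j*(j + 3²) = j*(j + 9) = j*(9 + j))
x(2)*(-101 + S(E)) = (-3*2)*(-101 + 2*(9 + 2)) = -6*(-101 + 2*11) = -6*(-101 + 22) = -6*(-79) = 474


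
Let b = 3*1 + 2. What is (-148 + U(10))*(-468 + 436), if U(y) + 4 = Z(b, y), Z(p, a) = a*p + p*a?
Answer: 1664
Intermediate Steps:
b = 5 (b = 3 + 2 = 5)
Z(p, a) = 2*a*p (Z(p, a) = a*p + a*p = 2*a*p)
U(y) = -4 + 10*y (U(y) = -4 + 2*y*5 = -4 + 10*y)
(-148 + U(10))*(-468 + 436) = (-148 + (-4 + 10*10))*(-468 + 436) = (-148 + (-4 + 100))*(-32) = (-148 + 96)*(-32) = -52*(-32) = 1664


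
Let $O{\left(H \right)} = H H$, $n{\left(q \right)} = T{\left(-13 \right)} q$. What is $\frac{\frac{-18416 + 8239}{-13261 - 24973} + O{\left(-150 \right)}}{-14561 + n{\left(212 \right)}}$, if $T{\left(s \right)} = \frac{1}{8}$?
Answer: $- \frac{860275177}{555712073} \approx -1.5481$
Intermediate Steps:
$T{\left(s \right)} = \frac{1}{8}$
$n{\left(q \right)} = \frac{q}{8}$
$O{\left(H \right)} = H^{2}$
$\frac{\frac{-18416 + 8239}{-13261 - 24973} + O{\left(-150 \right)}}{-14561 + n{\left(212 \right)}} = \frac{\frac{-18416 + 8239}{-13261 - 24973} + \left(-150\right)^{2}}{-14561 + \frac{1}{8} \cdot 212} = \frac{- \frac{10177}{-38234} + 22500}{-14561 + \frac{53}{2}} = \frac{\left(-10177\right) \left(- \frac{1}{38234}\right) + 22500}{- \frac{29069}{2}} = \left(\frac{10177}{38234} + 22500\right) \left(- \frac{2}{29069}\right) = \frac{860275177}{38234} \left(- \frac{2}{29069}\right) = - \frac{860275177}{555712073}$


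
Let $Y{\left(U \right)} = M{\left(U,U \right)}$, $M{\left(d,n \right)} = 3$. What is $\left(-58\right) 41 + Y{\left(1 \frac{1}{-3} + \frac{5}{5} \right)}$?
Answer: $-2375$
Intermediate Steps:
$Y{\left(U \right)} = 3$
$\left(-58\right) 41 + Y{\left(1 \frac{1}{-3} + \frac{5}{5} \right)} = \left(-58\right) 41 + 3 = -2378 + 3 = -2375$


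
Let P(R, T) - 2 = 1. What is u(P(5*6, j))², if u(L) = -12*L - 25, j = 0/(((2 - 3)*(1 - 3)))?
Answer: 3721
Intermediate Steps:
j = 0 (j = 0/((-1*(-2))) = 0/2 = 0*(½) = 0)
P(R, T) = 3 (P(R, T) = 2 + 1 = 3)
u(L) = -25 - 12*L
u(P(5*6, j))² = (-25 - 12*3)² = (-25 - 36)² = (-61)² = 3721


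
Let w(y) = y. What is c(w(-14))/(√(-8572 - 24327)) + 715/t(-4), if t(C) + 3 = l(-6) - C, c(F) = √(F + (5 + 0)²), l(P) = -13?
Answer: -715/12 - I*√361889/32899 ≈ -59.583 - 0.018285*I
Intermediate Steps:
c(F) = √(25 + F) (c(F) = √(F + 5²) = √(F + 25) = √(25 + F))
t(C) = -16 - C (t(C) = -3 + (-13 - C) = -16 - C)
c(w(-14))/(√(-8572 - 24327)) + 715/t(-4) = √(25 - 14)/(√(-8572 - 24327)) + 715/(-16 - 1*(-4)) = √11/(√(-32899)) + 715/(-16 + 4) = √11/((I*√32899)) + 715/(-12) = √11*(-I*√32899/32899) + 715*(-1/12) = -I*√361889/32899 - 715/12 = -715/12 - I*√361889/32899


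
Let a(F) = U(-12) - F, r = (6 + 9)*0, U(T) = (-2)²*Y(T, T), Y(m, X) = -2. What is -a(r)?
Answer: 8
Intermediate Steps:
U(T) = -8 (U(T) = (-2)²*(-2) = 4*(-2) = -8)
r = 0 (r = 15*0 = 0)
a(F) = -8 - F
-a(r) = -(-8 - 1*0) = -(-8 + 0) = -1*(-8) = 8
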